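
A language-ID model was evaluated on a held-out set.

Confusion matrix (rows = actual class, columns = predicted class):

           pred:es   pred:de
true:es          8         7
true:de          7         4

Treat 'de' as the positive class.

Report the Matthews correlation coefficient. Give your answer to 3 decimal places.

MCC = (TP·TN − FP·FN) / √((TP+FP)(TP+FN)(TN+FP)(TN+FN))
Numerator = 4·8 − 7·7 = -17
Denominator = √(11·11·15·15) = √27225 = 165.0000
MCC = -17 / 165.0000 = -0.103

-0.103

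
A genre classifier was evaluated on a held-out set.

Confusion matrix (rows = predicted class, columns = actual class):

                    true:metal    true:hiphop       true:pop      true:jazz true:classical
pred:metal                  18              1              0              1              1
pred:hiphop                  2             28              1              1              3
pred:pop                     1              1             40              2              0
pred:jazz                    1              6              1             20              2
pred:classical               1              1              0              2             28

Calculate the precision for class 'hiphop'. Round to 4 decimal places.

0.8000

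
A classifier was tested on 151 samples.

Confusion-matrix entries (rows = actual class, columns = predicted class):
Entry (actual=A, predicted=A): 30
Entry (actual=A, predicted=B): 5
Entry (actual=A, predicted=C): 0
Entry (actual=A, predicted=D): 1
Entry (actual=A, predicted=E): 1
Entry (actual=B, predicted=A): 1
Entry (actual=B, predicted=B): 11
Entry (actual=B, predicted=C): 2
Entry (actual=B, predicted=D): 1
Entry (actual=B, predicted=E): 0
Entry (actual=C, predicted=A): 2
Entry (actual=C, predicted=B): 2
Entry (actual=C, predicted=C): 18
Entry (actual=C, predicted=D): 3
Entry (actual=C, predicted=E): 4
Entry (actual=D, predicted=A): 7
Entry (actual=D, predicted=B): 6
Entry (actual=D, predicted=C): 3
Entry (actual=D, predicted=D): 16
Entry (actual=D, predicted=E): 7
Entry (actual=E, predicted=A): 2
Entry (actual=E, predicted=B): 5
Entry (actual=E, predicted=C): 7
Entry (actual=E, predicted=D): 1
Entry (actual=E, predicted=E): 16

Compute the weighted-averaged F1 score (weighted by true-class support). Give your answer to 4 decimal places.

0.5998

Per-class F1 score (2·TP/(2·TP+FP+FN)):
  A: TP=30, FP=1+2+7+2=12, FN=5+0+1+1=7 → 60/79 = 0.75949
  B: TP=11, FP=5+2+6+5=18, FN=1+2+1+0=4 → 22/44 = 0.50000
  C: TP=18, FP=0+2+3+7=12, FN=2+2+3+4=11 → 36/59 = 0.61017
  D: TP=16, FP=1+1+3+1=6, FN=7+6+3+7=23 → 32/61 = 0.52459
  E: TP=16, FP=1+0+4+7=12, FN=2+5+7+1=15 → 32/59 = 0.54237
Weighted-F1 score = Σ (supportᵢ/N)·F1 scoreᵢ with N=151: (37/151)·0.75949 + (15/151)·0.50000 + (29/151)·0.61017 + (39/151)·0.52459 + (31/151)·0.54237 = 0.5998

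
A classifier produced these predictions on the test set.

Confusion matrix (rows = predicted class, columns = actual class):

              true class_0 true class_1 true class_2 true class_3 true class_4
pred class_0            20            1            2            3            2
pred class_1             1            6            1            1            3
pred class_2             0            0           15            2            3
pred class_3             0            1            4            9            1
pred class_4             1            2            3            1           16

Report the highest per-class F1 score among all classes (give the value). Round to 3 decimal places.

0.800

Per-class F1 score (2·TP/(2·TP+FP+FN)):
  class_0: TP=20, FP=1+2+3+2=8, FN=1+0+0+1=2 → 40/50 = 0.8000
  class_1: TP=6, FP=1+1+1+3=6, FN=1+0+1+2=4 → 12/22 = 0.5455
  class_2: TP=15, FP=0+0+2+3=5, FN=2+1+4+3=10 → 30/45 = 0.6667
  class_3: TP=9, FP=0+1+4+1=6, FN=3+1+2+1=7 → 18/31 = 0.5806
  class_4: TP=16, FP=1+2+3+1=7, FN=2+3+3+1=9 → 32/48 = 0.6667
Highest is class 'class_0' with F1 score = 0.800.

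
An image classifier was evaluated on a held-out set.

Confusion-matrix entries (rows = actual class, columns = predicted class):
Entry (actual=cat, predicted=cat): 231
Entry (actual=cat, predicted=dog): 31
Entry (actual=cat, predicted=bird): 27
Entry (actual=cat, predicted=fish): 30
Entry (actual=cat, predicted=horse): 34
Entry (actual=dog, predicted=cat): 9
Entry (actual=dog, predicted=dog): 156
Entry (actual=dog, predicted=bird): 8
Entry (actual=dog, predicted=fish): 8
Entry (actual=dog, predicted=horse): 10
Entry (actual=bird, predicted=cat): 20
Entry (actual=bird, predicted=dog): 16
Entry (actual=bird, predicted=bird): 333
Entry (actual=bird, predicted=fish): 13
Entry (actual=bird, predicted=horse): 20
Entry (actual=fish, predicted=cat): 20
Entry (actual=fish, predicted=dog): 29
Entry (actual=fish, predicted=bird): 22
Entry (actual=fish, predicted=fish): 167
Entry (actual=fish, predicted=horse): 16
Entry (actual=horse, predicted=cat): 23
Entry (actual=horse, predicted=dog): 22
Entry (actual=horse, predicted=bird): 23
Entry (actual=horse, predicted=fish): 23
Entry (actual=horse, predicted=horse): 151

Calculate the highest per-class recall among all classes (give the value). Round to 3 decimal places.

Per-class recall (TP/(TP+FN)):
  cat: TP=231, FN=31+27+30+34=122 → 231/353 = 0.6544
  dog: TP=156, FN=9+8+8+10=35 → 156/191 = 0.8168
  bird: TP=333, FN=20+16+13+20=69 → 333/402 = 0.8284
  fish: TP=167, FN=20+29+22+16=87 → 167/254 = 0.6575
  horse: TP=151, FN=23+22+23+23=91 → 151/242 = 0.6240
Highest is class 'bird' with recall = 0.828.

0.828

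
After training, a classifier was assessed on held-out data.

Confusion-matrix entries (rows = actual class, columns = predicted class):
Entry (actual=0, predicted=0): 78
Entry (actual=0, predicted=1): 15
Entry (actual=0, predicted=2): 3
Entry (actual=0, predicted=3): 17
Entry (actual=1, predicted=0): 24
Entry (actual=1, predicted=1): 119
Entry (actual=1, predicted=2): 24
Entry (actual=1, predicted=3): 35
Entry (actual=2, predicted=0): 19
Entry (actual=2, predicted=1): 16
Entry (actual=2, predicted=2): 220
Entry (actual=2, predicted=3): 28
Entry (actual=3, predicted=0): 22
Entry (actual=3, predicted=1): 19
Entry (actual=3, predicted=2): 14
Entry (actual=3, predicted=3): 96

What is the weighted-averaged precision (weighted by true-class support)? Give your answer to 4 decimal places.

Per-class precision (TP/(TP+FP)):
  0: TP=78, FP=24+19+22=65 → 78/143 = 0.54545
  1: TP=119, FP=15+16+19=50 → 119/169 = 0.70414
  2: TP=220, FP=3+24+14=41 → 220/261 = 0.84291
  3: TP=96, FP=17+35+28=80 → 96/176 = 0.54545
Weighted-precision = Σ (supportᵢ/N)·precisionᵢ with N=749: (113/749)·0.54545 + (202/749)·0.70414 + (283/749)·0.84291 + (151/749)·0.54545 = 0.7006

0.7006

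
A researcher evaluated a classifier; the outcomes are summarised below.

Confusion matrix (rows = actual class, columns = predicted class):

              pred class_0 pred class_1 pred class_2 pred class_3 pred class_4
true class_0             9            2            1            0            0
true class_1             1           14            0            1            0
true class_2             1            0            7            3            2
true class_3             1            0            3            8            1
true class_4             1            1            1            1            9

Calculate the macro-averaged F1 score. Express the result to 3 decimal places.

0.693

Per-class F1 score (2·TP/(2·TP+FP+FN)):
  class_0: TP=9, FP=1+1+1+1=4, FN=2+1+0+0=3 → 18/25 = 0.7200
  class_1: TP=14, FP=2+0+0+1=3, FN=1+0+1+0=2 → 28/33 = 0.8485
  class_2: TP=7, FP=1+0+3+1=5, FN=1+0+3+2=6 → 14/25 = 0.5600
  class_3: TP=8, FP=0+1+3+1=5, FN=1+0+3+1=5 → 16/26 = 0.6154
  class_4: TP=9, FP=0+0+2+1=3, FN=1+1+1+1=4 → 18/25 = 0.7200
Macro-F1 score = mean = (0.7200 + 0.8485 + 0.5600 + 0.6154 + 0.7200) / 5 = 0.693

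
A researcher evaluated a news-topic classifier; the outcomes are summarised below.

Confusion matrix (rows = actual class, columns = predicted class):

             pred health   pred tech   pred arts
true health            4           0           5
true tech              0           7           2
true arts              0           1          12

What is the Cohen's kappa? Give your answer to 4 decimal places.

Observed agreement pₒ = trace/N = 23/31 = 0.74194
Expected agreement pₑ = Σ (rowᵢ·colᵢ)/N² = (9·4 + 9·8 + 13·19)/31² = 0.36941
κ = (pₒ − pₑ)/(1 − pₑ) = (0.74194 − 0.36941)/(1 − 0.36941) = 0.5908

0.5908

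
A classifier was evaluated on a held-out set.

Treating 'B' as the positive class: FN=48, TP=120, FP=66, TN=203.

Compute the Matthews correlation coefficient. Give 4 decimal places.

0.4614

MCC = (TP·TN − FP·FN) / √((TP+FP)(TP+FN)(TN+FP)(TN+FN))
Numerator = 120·203 − 66·48 = 21192
Denominator = √(186·168·269·251) = √2109833712 = 45932.9262
MCC = 21192 / 45932.9262 = 0.4614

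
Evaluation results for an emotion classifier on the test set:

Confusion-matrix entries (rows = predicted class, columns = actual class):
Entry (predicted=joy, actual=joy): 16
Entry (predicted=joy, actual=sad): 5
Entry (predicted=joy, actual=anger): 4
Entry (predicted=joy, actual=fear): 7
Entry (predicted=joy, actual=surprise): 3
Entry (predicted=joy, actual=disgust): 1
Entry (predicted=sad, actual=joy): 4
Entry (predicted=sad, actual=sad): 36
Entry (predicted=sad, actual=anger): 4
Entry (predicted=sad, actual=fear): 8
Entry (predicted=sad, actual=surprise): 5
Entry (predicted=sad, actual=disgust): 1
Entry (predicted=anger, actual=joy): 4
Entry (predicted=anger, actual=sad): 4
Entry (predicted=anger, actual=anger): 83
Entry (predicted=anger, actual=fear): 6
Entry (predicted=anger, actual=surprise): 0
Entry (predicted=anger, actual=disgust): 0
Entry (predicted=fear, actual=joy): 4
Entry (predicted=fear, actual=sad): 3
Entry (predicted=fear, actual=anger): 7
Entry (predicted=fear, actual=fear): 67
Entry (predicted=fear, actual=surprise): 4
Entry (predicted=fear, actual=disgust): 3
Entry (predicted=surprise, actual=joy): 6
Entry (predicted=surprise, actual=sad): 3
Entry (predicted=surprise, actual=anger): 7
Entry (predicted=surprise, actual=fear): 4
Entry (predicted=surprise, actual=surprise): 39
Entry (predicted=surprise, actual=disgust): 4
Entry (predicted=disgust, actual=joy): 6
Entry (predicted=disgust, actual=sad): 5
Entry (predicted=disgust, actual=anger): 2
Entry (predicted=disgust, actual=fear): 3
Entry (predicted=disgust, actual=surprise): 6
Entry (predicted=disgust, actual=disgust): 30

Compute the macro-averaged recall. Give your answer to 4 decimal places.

0.6629

Per-class recall (TP/(TP+FN)):
  joy: TP=16, FN=4+4+4+6+6=24 → 16/40 = 0.40000
  sad: TP=36, FN=5+4+3+3+5=20 → 36/56 = 0.64286
  anger: TP=83, FN=4+4+7+7+2=24 → 83/107 = 0.77570
  fear: TP=67, FN=7+8+6+4+3=28 → 67/95 = 0.70526
  surprise: TP=39, FN=3+5+0+4+6=18 → 39/57 = 0.68421
  disgust: TP=30, FN=1+1+0+3+4=9 → 30/39 = 0.76923
Macro-recall = mean = (0.40000 + 0.64286 + 0.77570 + 0.70526 + 0.68421 + 0.76923) / 6 = 0.6629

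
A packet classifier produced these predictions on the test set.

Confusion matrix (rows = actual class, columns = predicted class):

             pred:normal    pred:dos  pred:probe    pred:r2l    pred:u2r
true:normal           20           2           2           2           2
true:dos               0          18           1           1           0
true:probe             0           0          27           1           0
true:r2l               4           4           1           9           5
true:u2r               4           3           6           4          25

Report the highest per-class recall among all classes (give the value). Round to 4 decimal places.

0.9643

Per-class recall (TP/(TP+FN)):
  normal: TP=20, FN=2+2+2+2=8 → 20/28 = 0.71429
  dos: TP=18, FN=0+1+1+0=2 → 18/20 = 0.90000
  probe: TP=27, FN=0+0+1+0=1 → 27/28 = 0.96429
  r2l: TP=9, FN=4+4+1+5=14 → 9/23 = 0.39130
  u2r: TP=25, FN=4+3+6+4=17 → 25/42 = 0.59524
Highest is class 'probe' with recall = 0.9643.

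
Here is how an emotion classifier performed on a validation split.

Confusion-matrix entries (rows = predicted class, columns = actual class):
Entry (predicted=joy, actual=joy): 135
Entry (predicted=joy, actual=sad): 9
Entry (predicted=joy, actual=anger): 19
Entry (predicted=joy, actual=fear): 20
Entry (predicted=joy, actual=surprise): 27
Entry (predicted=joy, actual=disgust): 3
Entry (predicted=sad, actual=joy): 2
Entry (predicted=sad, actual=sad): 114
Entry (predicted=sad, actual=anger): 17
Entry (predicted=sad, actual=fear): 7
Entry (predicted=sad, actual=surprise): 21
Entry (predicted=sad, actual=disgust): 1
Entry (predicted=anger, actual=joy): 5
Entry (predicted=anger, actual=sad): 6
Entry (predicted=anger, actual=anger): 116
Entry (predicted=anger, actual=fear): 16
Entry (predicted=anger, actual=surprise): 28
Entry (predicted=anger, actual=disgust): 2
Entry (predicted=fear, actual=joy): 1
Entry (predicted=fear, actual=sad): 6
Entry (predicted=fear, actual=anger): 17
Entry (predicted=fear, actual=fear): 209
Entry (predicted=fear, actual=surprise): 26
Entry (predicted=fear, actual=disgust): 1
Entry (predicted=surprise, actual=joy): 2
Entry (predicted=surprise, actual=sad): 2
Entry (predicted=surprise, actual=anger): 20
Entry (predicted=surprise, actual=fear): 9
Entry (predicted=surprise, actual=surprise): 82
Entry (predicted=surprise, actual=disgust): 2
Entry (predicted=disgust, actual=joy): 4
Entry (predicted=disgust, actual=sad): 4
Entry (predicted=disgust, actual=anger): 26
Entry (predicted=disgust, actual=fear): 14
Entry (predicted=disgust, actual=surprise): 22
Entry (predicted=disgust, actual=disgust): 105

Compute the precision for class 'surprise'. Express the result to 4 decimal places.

0.7009

One-vs-rest for 'surprise': TP = diagonal; FP = other classes predicted 'surprise'; FN = 'surprise' predicted as other.
precision = TP/(TP+FP).
surprise: TP=82, FP=2+2+20+9+2=35 → 82/117 = 0.70085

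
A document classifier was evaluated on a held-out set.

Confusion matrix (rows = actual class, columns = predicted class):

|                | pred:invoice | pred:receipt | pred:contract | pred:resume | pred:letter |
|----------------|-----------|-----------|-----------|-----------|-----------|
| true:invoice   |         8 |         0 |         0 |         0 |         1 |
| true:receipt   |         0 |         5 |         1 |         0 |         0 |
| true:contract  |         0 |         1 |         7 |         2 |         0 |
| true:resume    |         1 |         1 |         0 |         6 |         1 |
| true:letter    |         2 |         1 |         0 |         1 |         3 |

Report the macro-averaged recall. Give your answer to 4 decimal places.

0.7035

Per-class recall (TP/(TP+FN)):
  invoice: TP=8, FN=0+0+0+1=1 → 8/9 = 0.88889
  receipt: TP=5, FN=0+1+0+0=1 → 5/6 = 0.83333
  contract: TP=7, FN=0+1+2+0=3 → 7/10 = 0.70000
  resume: TP=6, FN=1+1+0+1=3 → 6/9 = 0.66667
  letter: TP=3, FN=2+1+0+1=4 → 3/7 = 0.42857
Macro-recall = mean = (0.88889 + 0.83333 + 0.70000 + 0.66667 + 0.42857) / 5 = 0.7035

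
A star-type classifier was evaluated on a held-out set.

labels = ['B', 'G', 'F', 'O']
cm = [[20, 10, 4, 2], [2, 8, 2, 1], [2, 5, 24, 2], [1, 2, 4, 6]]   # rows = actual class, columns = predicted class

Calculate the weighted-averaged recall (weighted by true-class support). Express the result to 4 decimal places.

0.6105

Per-class recall (TP/(TP+FN)):
  B: TP=20, FN=10+4+2=16 → 20/36 = 0.55556
  G: TP=8, FN=2+2+1=5 → 8/13 = 0.61538
  F: TP=24, FN=2+5+2=9 → 24/33 = 0.72727
  O: TP=6, FN=1+2+4=7 → 6/13 = 0.46154
Weighted-recall = Σ (supportᵢ/N)·recallᵢ with N=95: (36/95)·0.55556 + (13/95)·0.61538 + (33/95)·0.72727 + (13/95)·0.46154 = 0.6105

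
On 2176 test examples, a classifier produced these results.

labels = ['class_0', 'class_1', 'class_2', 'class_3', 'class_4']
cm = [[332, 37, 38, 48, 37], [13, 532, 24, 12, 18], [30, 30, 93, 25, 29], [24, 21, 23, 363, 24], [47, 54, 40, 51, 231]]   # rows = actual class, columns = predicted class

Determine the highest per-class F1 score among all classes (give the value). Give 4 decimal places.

0.8358

Per-class F1 score (2·TP/(2·TP+FP+FN)):
  class_0: TP=332, FP=13+30+24+47=114, FN=37+38+48+37=160 → 664/938 = 0.70789
  class_1: TP=532, FP=37+30+21+54=142, FN=13+24+12+18=67 → 1064/1273 = 0.83582
  class_2: TP=93, FP=38+24+23+40=125, FN=30+30+25+29=114 → 186/425 = 0.43765
  class_3: TP=363, FP=48+12+25+51=136, FN=24+21+23+24=92 → 726/954 = 0.76101
  class_4: TP=231, FP=37+18+29+24=108, FN=47+54+40+51=192 → 462/762 = 0.60630
Highest is class 'class_1' with F1 score = 0.8358.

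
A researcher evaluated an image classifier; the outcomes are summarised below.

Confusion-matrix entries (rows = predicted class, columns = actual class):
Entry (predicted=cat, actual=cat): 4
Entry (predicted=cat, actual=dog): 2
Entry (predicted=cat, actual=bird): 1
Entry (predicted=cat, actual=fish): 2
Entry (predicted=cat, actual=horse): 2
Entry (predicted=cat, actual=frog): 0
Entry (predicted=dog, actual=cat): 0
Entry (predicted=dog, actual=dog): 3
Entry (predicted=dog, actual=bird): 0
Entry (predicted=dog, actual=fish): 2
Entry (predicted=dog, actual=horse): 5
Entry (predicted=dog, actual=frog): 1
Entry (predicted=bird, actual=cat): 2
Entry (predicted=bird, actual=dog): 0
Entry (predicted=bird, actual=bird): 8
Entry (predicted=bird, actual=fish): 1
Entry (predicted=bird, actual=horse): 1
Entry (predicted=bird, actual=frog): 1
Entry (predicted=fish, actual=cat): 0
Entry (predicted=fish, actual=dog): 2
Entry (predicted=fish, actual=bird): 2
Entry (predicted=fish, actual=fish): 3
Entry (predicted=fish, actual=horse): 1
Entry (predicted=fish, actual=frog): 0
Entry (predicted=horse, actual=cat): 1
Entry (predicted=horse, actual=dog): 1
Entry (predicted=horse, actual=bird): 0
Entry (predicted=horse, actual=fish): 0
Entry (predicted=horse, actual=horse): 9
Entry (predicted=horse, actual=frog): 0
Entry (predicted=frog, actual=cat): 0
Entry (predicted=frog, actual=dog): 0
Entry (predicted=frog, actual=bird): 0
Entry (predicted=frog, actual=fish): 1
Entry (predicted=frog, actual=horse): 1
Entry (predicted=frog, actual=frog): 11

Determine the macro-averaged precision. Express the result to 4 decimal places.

0.5485

Per-class precision (TP/(TP+FP)):
  cat: TP=4, FP=2+1+2+2+0=7 → 4/11 = 0.36364
  dog: TP=3, FP=0+0+2+5+1=8 → 3/11 = 0.27273
  bird: TP=8, FP=2+0+1+1+1=5 → 8/13 = 0.61538
  fish: TP=3, FP=0+2+2+1+0=5 → 3/8 = 0.37500
  horse: TP=9, FP=1+1+0+0+0=2 → 9/11 = 0.81818
  frog: TP=11, FP=0+0+0+1+1=2 → 11/13 = 0.84615
Macro-precision = mean = (0.36364 + 0.27273 + 0.61538 + 0.37500 + 0.81818 + 0.84615) / 6 = 0.5485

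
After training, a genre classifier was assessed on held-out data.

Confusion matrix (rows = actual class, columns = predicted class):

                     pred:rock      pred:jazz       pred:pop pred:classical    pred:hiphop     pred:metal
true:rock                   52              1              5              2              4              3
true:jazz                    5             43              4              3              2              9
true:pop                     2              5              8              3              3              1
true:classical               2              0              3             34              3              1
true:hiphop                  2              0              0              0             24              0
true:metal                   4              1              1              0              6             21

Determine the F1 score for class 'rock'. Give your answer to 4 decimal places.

Take TP from the diagonal, FP from the rest of the 'rock' prediction marginal, FN from the rest of the 'rock' actual marginal.
F1 score = 2·TP/(2·TP+FP+FN).
rock: TP=52, FP=5+2+2+2+4=15, FN=1+5+2+4+3=15 → 104/134 = 0.77612

0.7761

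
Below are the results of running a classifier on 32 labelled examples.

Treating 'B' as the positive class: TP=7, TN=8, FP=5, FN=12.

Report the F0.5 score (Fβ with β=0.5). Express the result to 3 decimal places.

Fβ = (1+β²)·TP / ((1+β²)·TP + β²·FN + FP), with β²=1/4
= 1.25·7 / (1.25·7 + 0.25·12 + 5) = 0.522

0.522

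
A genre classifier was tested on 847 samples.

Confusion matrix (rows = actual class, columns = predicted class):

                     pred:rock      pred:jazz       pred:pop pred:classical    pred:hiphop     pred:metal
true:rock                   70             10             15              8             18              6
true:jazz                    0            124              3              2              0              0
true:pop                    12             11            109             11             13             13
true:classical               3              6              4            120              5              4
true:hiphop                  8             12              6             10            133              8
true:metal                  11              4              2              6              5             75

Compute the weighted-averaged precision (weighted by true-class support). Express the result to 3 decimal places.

0.744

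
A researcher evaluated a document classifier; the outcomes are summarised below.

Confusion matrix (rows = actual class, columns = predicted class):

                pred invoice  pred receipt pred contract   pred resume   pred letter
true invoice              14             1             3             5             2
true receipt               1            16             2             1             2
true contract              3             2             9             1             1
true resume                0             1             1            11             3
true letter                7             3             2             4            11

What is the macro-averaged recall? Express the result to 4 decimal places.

Per-class recall (TP/(TP+FN)):
  invoice: TP=14, FN=1+3+5+2=11 → 14/25 = 0.56000
  receipt: TP=16, FN=1+2+1+2=6 → 16/22 = 0.72727
  contract: TP=9, FN=3+2+1+1=7 → 9/16 = 0.56250
  resume: TP=11, FN=0+1+1+3=5 → 11/16 = 0.68750
  letter: TP=11, FN=7+3+2+4=16 → 11/27 = 0.40741
Macro-recall = mean = (0.56000 + 0.72727 + 0.56250 + 0.68750 + 0.40741) / 5 = 0.5889

0.5889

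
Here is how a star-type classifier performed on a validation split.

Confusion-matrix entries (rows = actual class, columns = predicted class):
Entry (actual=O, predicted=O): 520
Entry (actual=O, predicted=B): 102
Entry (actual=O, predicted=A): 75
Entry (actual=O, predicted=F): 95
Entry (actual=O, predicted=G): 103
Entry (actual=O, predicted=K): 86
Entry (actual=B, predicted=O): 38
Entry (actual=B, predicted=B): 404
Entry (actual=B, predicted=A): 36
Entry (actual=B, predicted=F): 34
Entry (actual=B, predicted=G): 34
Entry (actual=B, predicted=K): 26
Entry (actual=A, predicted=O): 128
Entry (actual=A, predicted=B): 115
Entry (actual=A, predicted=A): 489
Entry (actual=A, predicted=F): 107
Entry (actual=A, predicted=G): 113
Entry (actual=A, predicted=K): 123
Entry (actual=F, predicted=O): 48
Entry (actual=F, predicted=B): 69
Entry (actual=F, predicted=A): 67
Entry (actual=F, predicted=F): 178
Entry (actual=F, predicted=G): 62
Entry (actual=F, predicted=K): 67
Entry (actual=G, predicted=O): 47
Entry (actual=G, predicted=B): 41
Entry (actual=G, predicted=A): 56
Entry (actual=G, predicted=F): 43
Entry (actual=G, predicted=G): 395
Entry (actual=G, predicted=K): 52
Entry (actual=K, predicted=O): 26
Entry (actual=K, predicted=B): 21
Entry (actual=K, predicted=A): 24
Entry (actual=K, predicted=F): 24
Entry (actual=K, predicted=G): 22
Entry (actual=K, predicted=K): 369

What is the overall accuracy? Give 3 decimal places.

Accuracy = trace / total = (520+404+489+178+395+369=2355) / 4239 = 2355/4239 = 0.556

0.556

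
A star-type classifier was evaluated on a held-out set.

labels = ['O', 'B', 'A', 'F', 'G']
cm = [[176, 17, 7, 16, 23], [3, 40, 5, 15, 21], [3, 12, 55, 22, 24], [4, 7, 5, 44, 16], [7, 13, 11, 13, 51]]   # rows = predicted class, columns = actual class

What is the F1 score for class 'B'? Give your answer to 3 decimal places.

Treat 'B' as positive and all other classes as negative.
F1 score = 2·TP/(2·TP+FP+FN).
B: TP=40, FP=3+5+15+21=44, FN=17+12+7+13=49 → 80/173 = 0.4624

0.462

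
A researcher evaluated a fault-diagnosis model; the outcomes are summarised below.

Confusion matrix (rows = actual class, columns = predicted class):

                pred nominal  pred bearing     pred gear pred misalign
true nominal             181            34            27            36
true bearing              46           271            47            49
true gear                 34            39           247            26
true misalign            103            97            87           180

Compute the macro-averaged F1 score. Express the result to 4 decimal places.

0.5822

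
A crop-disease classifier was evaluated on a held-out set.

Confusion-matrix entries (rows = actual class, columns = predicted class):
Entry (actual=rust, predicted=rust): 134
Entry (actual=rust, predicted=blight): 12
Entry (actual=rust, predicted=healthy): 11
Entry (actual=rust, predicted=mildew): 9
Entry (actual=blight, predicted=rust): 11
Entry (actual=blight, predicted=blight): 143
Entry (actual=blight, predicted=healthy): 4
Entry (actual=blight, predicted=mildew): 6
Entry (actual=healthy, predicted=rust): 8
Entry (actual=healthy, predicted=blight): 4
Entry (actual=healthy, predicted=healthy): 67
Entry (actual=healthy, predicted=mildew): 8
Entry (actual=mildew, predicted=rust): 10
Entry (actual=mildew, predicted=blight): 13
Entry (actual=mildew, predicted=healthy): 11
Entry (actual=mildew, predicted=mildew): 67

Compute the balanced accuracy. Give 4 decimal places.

Balanced accuracy = mean of per-class recall.
  rust: recall = 134/166 = 0.80723
  blight: recall = 143/164 = 0.87195
  healthy: recall = 67/87 = 0.77011
  mildew: recall = 67/101 = 0.66337
Mean = (0.80723 + 0.87195 + 0.77011 + 0.66337) / 4 = 0.7782

0.7782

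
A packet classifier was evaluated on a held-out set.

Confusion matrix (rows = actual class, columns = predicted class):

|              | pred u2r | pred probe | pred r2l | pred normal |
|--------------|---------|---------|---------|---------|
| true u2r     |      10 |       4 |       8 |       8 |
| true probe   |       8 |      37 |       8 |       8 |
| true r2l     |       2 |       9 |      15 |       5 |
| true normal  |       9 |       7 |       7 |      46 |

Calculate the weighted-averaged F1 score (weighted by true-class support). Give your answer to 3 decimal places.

0.568

Per-class F1 score (2·TP/(2·TP+FP+FN)):
  u2r: TP=10, FP=8+2+9=19, FN=4+8+8=20 → 20/59 = 0.3390
  probe: TP=37, FP=4+9+7=20, FN=8+8+8=24 → 74/118 = 0.6271
  r2l: TP=15, FP=8+8+7=23, FN=2+9+5=16 → 30/69 = 0.4348
  normal: TP=46, FP=8+8+5=21, FN=9+7+7=23 → 92/136 = 0.6765
Weighted-F1 score = Σ (supportᵢ/N)·F1 scoreᵢ with N=191: (30/191)·0.3390 + (61/191)·0.6271 + (31/191)·0.4348 + (69/191)·0.6765 = 0.568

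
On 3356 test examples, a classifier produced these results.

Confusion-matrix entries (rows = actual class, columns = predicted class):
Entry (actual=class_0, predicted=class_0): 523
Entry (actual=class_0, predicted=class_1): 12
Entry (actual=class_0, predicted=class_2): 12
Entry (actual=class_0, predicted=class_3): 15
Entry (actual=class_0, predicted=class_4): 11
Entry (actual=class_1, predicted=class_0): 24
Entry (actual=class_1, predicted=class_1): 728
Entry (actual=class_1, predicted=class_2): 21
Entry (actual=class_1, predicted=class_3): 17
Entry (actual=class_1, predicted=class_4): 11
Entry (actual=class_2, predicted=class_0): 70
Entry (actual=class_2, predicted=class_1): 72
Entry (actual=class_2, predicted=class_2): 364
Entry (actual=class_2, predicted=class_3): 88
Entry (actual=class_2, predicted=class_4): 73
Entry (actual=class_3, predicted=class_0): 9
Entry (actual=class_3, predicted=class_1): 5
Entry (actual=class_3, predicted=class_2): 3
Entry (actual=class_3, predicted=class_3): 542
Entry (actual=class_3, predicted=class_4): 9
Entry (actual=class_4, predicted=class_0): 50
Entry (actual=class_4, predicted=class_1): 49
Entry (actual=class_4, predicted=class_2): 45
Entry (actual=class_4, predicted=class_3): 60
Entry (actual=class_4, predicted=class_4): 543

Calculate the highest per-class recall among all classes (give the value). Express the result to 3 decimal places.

0.954

Per-class recall (TP/(TP+FN)):
  class_0: TP=523, FN=12+12+15+11=50 → 523/573 = 0.9127
  class_1: TP=728, FN=24+21+17+11=73 → 728/801 = 0.9089
  class_2: TP=364, FN=70+72+88+73=303 → 364/667 = 0.5457
  class_3: TP=542, FN=9+5+3+9=26 → 542/568 = 0.9542
  class_4: TP=543, FN=50+49+45+60=204 → 543/747 = 0.7269
Highest is class 'class_3' with recall = 0.954.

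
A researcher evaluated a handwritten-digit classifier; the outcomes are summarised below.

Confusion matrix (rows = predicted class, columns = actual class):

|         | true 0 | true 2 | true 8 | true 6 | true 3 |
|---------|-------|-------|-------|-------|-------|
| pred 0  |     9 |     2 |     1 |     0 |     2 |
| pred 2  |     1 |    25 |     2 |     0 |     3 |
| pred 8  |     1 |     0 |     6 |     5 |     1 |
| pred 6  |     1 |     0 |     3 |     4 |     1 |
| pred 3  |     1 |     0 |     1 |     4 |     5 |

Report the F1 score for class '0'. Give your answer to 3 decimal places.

F1 score = 2·TP/(2·TP+FP+FN).
0: TP=9, FP=2+1+0+2=5, FN=1+1+1+1=4 → 18/27 = 0.6667

0.667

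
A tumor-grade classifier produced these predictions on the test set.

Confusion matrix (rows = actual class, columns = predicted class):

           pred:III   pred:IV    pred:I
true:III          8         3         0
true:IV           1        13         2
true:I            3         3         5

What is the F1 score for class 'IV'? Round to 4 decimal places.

0.7429

Take TP from the diagonal, FP from the rest of the 'IV' prediction marginal, FN from the rest of the 'IV' actual marginal.
F1 score = 2·TP/(2·TP+FP+FN).
IV: TP=13, FP=3+3=6, FN=1+2=3 → 26/35 = 0.74286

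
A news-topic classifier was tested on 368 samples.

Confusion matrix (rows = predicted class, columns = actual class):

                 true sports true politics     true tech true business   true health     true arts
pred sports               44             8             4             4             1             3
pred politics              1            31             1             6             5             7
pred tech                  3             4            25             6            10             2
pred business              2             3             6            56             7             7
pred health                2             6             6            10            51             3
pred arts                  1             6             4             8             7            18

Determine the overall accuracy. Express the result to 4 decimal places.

0.6114

Accuracy = trace / total = (44+31+25+56+51+18=225) / 368 = 225/368 = 0.6114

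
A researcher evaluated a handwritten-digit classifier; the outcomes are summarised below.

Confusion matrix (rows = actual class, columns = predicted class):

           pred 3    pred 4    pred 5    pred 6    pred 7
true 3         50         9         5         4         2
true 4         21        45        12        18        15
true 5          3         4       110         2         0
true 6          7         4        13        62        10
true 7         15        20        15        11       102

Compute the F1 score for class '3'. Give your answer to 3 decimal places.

0.602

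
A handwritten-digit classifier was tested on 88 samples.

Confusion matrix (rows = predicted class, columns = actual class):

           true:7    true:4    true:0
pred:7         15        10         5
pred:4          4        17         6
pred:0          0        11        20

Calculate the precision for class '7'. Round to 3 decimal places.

0.500

Take TP from the diagonal, FP from the rest of the '7' prediction marginal, FN from the rest of the '7' actual marginal.
precision = TP/(TP+FP).
7: TP=15, FP=10+5=15 → 15/30 = 0.5000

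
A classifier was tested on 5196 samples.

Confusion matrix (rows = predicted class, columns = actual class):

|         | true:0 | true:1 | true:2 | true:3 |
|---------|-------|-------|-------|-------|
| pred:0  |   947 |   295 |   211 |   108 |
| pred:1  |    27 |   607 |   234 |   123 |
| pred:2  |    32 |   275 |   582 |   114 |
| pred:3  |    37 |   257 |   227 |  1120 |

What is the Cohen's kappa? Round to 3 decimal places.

0.503

Observed agreement pₒ = trace/N = 3256/5196 = 0.6266
Expected agreement pₑ = Σ (rowᵢ·colᵢ)/N² = (1043·1561 + 1434·991 + 1254·1003 + 1465·1641)/5196² = 0.2486
κ = (pₒ − pₑ)/(1 − pₑ) = (0.6266 − 0.2486)/(1 − 0.2486) = 0.503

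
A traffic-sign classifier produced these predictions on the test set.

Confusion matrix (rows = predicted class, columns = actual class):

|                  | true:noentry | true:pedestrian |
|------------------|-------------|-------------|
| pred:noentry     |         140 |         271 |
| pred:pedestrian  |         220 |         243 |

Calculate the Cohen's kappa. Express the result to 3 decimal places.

-0.135

Observed agreement pₒ = trace/N = 383/874 = 0.4382
Expected agreement pₑ = Σ (rowᵢ·colᵢ)/N² = (360·411 + 514·463)/874² = 0.5052
κ = (pₒ − pₑ)/(1 − pₑ) = (0.4382 − 0.5052)/(1 − 0.5052) = -0.135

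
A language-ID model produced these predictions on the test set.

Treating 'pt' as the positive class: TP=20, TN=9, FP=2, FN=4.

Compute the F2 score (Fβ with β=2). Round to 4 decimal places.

0.8475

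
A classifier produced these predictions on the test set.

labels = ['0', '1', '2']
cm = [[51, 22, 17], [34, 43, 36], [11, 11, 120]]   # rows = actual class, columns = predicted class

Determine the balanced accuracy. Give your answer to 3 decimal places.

Balanced accuracy = mean of per-class recall.
  0: recall = 51/90 = 0.5667
  1: recall = 43/113 = 0.3805
  2: recall = 120/142 = 0.8451
Mean = (0.5667 + 0.3805 + 0.8451) / 3 = 0.597

0.597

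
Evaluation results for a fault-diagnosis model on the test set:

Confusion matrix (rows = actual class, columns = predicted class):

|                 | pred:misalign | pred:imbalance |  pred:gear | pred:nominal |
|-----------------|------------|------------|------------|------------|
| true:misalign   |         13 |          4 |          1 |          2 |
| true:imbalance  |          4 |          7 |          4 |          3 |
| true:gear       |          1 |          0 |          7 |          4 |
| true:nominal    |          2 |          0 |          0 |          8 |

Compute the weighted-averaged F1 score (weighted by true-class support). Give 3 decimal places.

Per-class F1 score (2·TP/(2·TP+FP+FN)):
  misalign: TP=13, FP=4+1+2=7, FN=4+1+2=7 → 26/40 = 0.6500
  imbalance: TP=7, FP=4+0+0=4, FN=4+4+3=11 → 14/29 = 0.4828
  gear: TP=7, FP=1+4+0=5, FN=1+0+4=5 → 14/24 = 0.5833
  nominal: TP=8, FP=2+3+4=9, FN=2+0+0=2 → 16/27 = 0.5926
Weighted-F1 score = Σ (supportᵢ/N)·F1 scoreᵢ with N=60: (20/60)·0.6500 + (18/60)·0.4828 + (12/60)·0.5833 + (10/60)·0.5926 = 0.577

0.577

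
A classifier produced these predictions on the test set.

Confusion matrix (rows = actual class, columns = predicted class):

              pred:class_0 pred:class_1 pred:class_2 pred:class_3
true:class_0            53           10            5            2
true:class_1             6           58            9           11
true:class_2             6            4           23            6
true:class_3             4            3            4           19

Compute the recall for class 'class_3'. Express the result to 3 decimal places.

Take TP from the diagonal, FP from the rest of the 'class_3' prediction marginal, FN from the rest of the 'class_3' actual marginal.
recall = TP/(TP+FN).
class_3: TP=19, FN=4+3+4=11 → 19/30 = 0.6333

0.633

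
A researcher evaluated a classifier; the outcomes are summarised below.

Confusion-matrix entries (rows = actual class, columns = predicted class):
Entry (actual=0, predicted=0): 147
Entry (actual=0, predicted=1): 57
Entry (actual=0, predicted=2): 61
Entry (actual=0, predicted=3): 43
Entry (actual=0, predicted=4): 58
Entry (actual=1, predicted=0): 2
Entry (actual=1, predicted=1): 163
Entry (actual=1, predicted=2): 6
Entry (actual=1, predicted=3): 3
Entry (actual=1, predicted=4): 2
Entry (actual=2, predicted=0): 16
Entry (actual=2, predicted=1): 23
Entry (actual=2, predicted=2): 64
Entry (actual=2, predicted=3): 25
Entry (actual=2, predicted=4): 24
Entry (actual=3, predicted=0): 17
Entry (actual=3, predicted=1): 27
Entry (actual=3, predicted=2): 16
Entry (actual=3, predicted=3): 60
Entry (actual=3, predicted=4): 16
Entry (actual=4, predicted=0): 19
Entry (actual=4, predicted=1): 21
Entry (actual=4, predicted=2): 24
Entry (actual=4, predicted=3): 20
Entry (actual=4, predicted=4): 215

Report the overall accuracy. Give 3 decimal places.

0.575

Accuracy = trace / total = (147+163+64+60+215=649) / 1129 = 649/1129 = 0.575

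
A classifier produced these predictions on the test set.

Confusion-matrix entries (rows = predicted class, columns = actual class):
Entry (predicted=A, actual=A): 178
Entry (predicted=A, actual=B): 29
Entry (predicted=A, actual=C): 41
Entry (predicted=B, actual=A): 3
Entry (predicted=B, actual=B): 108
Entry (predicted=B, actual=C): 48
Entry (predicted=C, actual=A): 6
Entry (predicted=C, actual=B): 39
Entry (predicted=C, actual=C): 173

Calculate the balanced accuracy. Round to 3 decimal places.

Balanced accuracy = mean of per-class recall.
  A: recall = 178/187 = 0.9519
  B: recall = 108/176 = 0.6136
  C: recall = 173/262 = 0.6603
Mean = (0.9519 + 0.6136 + 0.6603) / 3 = 0.742

0.742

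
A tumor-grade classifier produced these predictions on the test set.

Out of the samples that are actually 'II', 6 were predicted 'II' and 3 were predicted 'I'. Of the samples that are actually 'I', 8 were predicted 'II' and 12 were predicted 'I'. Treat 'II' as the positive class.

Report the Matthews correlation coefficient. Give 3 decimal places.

0.247

MCC = (TP·TN − FP·FN) / √((TP+FP)(TP+FN)(TN+FP)(TN+FN))
Numerator = 6·12 − 8·3 = 48
Denominator = √(14·9·20·15) = √37800 = 194.4222
MCC = 48 / 194.4222 = 0.247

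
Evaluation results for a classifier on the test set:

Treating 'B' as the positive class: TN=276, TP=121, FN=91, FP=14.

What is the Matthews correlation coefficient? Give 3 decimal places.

MCC = (TP·TN − FP·FN) / √((TP+FP)(TP+FN)(TN+FP)(TN+FN))
Numerator = 121·276 − 14·91 = 32122
Denominator = √(135·212·290·367) = √3046026600 = 55190.8199
MCC = 32122 / 55190.8199 = 0.582

0.582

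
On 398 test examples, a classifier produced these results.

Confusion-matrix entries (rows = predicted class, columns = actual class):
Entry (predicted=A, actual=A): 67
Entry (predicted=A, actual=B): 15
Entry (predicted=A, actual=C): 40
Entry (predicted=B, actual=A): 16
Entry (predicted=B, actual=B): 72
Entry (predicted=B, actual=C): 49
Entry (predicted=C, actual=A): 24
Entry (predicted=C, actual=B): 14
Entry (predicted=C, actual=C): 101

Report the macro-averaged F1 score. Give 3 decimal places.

0.601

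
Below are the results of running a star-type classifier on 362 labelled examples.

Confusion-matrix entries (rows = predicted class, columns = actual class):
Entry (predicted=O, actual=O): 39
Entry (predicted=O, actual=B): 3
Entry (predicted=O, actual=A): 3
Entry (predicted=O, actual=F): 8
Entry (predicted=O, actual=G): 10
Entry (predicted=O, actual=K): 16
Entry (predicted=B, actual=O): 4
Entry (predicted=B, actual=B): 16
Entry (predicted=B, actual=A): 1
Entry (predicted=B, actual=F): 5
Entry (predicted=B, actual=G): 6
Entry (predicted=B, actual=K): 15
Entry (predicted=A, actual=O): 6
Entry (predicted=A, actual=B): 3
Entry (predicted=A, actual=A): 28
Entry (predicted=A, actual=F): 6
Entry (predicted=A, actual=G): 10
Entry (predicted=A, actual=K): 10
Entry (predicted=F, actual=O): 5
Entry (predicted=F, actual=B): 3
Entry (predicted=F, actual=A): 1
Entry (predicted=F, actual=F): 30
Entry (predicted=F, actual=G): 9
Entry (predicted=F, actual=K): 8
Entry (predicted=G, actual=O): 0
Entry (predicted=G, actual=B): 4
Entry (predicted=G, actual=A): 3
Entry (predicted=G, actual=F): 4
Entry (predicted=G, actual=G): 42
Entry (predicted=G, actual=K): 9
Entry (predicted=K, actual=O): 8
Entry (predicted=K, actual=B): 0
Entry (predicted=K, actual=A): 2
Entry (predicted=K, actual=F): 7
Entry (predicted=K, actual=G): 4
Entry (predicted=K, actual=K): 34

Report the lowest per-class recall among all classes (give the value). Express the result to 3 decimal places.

Per-class recall (TP/(TP+FN)):
  O: TP=39, FN=4+6+5+0+8=23 → 39/62 = 0.6290
  B: TP=16, FN=3+3+3+4+0=13 → 16/29 = 0.5517
  A: TP=28, FN=3+1+1+3+2=10 → 28/38 = 0.7368
  F: TP=30, FN=8+5+6+4+7=30 → 30/60 = 0.5000
  G: TP=42, FN=10+6+10+9+4=39 → 42/81 = 0.5185
  K: TP=34, FN=16+15+10+8+9=58 → 34/92 = 0.3696
Lowest is class 'K' with recall = 0.370.

0.370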